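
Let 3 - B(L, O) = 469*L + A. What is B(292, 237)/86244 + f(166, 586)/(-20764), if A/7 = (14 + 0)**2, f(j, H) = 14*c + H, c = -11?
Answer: -727317899/447692604 ≈ -1.6246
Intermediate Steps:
f(j, H) = -154 + H (f(j, H) = 14*(-11) + H = -154 + H)
A = 1372 (A = 7*(14 + 0)**2 = 7*14**2 = 7*196 = 1372)
B(L, O) = -1369 - 469*L (B(L, O) = 3 - (469*L + 1372) = 3 - (1372 + 469*L) = 3 + (-1372 - 469*L) = -1369 - 469*L)
B(292, 237)/86244 + f(166, 586)/(-20764) = (-1369 - 469*292)/86244 + (-154 + 586)/(-20764) = (-1369 - 136948)*(1/86244) + 432*(-1/20764) = -138317*1/86244 - 108/5191 = -138317/86244 - 108/5191 = -727317899/447692604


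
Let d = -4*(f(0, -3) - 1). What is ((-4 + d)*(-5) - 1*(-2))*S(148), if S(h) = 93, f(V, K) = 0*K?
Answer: 186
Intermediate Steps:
f(V, K) = 0
d = 4 (d = -4*(0 - 1) = -4*(-1) = 4)
((-4 + d)*(-5) - 1*(-2))*S(148) = ((-4 + 4)*(-5) - 1*(-2))*93 = (0*(-5) + 2)*93 = (0 + 2)*93 = 2*93 = 186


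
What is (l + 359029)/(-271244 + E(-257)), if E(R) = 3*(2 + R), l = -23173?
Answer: -335856/272009 ≈ -1.2347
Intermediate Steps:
E(R) = 6 + 3*R
(l + 359029)/(-271244 + E(-257)) = (-23173 + 359029)/(-271244 + (6 + 3*(-257))) = 335856/(-271244 + (6 - 771)) = 335856/(-271244 - 765) = 335856/(-272009) = 335856*(-1/272009) = -335856/272009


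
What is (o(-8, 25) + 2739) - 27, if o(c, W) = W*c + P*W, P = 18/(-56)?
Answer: 70111/28 ≈ 2504.0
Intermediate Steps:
P = -9/28 (P = 18*(-1/56) = -9/28 ≈ -0.32143)
o(c, W) = -9*W/28 + W*c (o(c, W) = W*c - 9*W/28 = -9*W/28 + W*c)
(o(-8, 25) + 2739) - 27 = ((1/28)*25*(-9 + 28*(-8)) + 2739) - 27 = ((1/28)*25*(-9 - 224) + 2739) - 27 = ((1/28)*25*(-233) + 2739) - 27 = (-5825/28 + 2739) - 27 = 70867/28 - 27 = 70111/28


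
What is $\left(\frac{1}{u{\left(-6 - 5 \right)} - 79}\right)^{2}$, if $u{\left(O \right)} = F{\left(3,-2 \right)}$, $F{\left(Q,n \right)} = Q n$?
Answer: $\frac{1}{7225} \approx 0.00013841$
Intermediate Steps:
$u{\left(O \right)} = -6$ ($u{\left(O \right)} = 3 \left(-2\right) = -6$)
$\left(\frac{1}{u{\left(-6 - 5 \right)} - 79}\right)^{2} = \left(\frac{1}{-6 - 79}\right)^{2} = \left(\frac{1}{-85}\right)^{2} = \left(- \frac{1}{85}\right)^{2} = \frac{1}{7225}$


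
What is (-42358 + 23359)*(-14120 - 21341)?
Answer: 673723539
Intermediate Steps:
(-42358 + 23359)*(-14120 - 21341) = -18999*(-35461) = 673723539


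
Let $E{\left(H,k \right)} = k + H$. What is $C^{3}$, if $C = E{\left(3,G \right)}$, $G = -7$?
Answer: $-64$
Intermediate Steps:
$E{\left(H,k \right)} = H + k$
$C = -4$ ($C = 3 - 7 = -4$)
$C^{3} = \left(-4\right)^{3} = -64$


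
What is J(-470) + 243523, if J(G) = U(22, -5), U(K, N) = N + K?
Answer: 243540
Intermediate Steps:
U(K, N) = K + N
J(G) = 17 (J(G) = 22 - 5 = 17)
J(-470) + 243523 = 17 + 243523 = 243540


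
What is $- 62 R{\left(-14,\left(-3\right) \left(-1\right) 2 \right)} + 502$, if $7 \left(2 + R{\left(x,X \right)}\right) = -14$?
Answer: $750$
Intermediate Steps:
$R{\left(x,X \right)} = -4$ ($R{\left(x,X \right)} = -2 + \frac{1}{7} \left(-14\right) = -2 - 2 = -4$)
$- 62 R{\left(-14,\left(-3\right) \left(-1\right) 2 \right)} + 502 = \left(-62\right) \left(-4\right) + 502 = 248 + 502 = 750$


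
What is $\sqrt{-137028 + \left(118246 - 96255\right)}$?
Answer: $i \sqrt{115037} \approx 339.17 i$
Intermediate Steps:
$\sqrt{-137028 + \left(118246 - 96255\right)} = \sqrt{-137028 + 21991} = \sqrt{-115037} = i \sqrt{115037}$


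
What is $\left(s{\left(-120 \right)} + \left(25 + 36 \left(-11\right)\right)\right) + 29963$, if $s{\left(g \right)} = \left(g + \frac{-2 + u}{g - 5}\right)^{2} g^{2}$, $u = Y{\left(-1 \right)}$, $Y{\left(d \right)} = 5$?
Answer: $\frac{129670340184}{625} \approx 2.0747 \cdot 10^{8}$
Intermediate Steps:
$u = 5$
$s{\left(g \right)} = g^{2} \left(g + \frac{3}{-5 + g}\right)^{2}$ ($s{\left(g \right)} = \left(g + \frac{-2 + 5}{g - 5}\right)^{2} g^{2} = \left(g + \frac{3}{-5 + g}\right)^{2} g^{2} = g^{2} \left(g + \frac{3}{-5 + g}\right)^{2}$)
$\left(s{\left(-120 \right)} + \left(25 + 36 \left(-11\right)\right)\right) + 29963 = \left(\frac{\left(-120\right)^{2} \left(3 + \left(-120\right)^{2} - -600\right)^{2}}{\left(-5 - 120\right)^{2}} + \left(25 + 36 \left(-11\right)\right)\right) + 29963 = \left(\frac{14400 \left(3 + 14400 + 600\right)^{2}}{15625} + \left(25 - 396\right)\right) + 29963 = \left(14400 \cdot \frac{1}{15625} \cdot 15003^{2} - 371\right) + 29963 = \left(14400 \cdot \frac{1}{15625} \cdot 225090009 - 371\right) + 29963 = \left(\frac{129651845184}{625} - 371\right) + 29963 = \frac{129651613309}{625} + 29963 = \frac{129670340184}{625}$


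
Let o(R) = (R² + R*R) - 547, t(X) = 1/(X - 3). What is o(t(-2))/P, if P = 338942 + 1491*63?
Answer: -13673/10821875 ≈ -0.0012635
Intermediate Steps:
t(X) = 1/(-3 + X)
o(R) = -547 + 2*R² (o(R) = (R² + R²) - 547 = 2*R² - 547 = -547 + 2*R²)
P = 432875 (P = 338942 + 93933 = 432875)
o(t(-2))/P = (-547 + 2*(1/(-3 - 2))²)/432875 = (-547 + 2*(1/(-5))²)*(1/432875) = (-547 + 2*(-⅕)²)*(1/432875) = (-547 + 2*(1/25))*(1/432875) = (-547 + 2/25)*(1/432875) = -13673/25*1/432875 = -13673/10821875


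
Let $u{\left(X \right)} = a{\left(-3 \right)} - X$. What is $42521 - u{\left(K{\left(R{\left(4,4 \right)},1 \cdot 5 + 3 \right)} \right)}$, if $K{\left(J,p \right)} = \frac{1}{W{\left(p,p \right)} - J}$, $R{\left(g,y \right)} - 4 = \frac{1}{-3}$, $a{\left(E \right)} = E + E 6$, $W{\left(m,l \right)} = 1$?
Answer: $\frac{340333}{8} \approx 42542.0$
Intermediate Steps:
$a{\left(E \right)} = 7 E$ ($a{\left(E \right)} = E + 6 E = 7 E$)
$R{\left(g,y \right)} = \frac{11}{3}$ ($R{\left(g,y \right)} = 4 + \frac{1}{-3} = 4 - \frac{1}{3} = \frac{11}{3}$)
$K{\left(J,p \right)} = \frac{1}{1 - J}$
$u{\left(X \right)} = -21 - X$ ($u{\left(X \right)} = 7 \left(-3\right) - X = -21 - X$)
$42521 - u{\left(K{\left(R{\left(4,4 \right)},1 \cdot 5 + 3 \right)} \right)} = 42521 - \left(-21 - - \frac{1}{-1 + \frac{11}{3}}\right) = 42521 - \left(-21 - - \frac{1}{\frac{8}{3}}\right) = 42521 - \left(-21 - \left(-1\right) \frac{3}{8}\right) = 42521 - \left(-21 - - \frac{3}{8}\right) = 42521 - \left(-21 + \frac{3}{8}\right) = 42521 - - \frac{165}{8} = 42521 + \frac{165}{8} = \frac{340333}{8}$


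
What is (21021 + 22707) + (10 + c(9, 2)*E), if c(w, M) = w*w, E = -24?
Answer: 41794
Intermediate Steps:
c(w, M) = w²
(21021 + 22707) + (10 + c(9, 2)*E) = (21021 + 22707) + (10 + 9²*(-24)) = 43728 + (10 + 81*(-24)) = 43728 + (10 - 1944) = 43728 - 1934 = 41794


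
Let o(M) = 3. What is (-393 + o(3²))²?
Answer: 152100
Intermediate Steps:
(-393 + o(3²))² = (-393 + 3)² = (-390)² = 152100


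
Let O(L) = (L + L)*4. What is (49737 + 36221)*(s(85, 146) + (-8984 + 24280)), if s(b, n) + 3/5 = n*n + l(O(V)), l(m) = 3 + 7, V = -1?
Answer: 15739511506/5 ≈ 3.1479e+9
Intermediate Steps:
O(L) = 8*L (O(L) = (2*L)*4 = 8*L)
l(m) = 10
s(b, n) = 47/5 + n**2 (s(b, n) = -3/5 + (n*n + 10) = -3/5 + (n**2 + 10) = -3/5 + (10 + n**2) = 47/5 + n**2)
(49737 + 36221)*(s(85, 146) + (-8984 + 24280)) = (49737 + 36221)*((47/5 + 146**2) + (-8984 + 24280)) = 85958*((47/5 + 21316) + 15296) = 85958*(106627/5 + 15296) = 85958*(183107/5) = 15739511506/5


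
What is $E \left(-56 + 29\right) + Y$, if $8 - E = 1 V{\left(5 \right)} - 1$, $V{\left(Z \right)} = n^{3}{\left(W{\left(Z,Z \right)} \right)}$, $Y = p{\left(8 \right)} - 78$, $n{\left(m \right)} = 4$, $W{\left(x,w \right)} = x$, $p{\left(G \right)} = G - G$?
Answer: $1407$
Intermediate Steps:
$p{\left(G \right)} = 0$
$Y = -78$ ($Y = 0 - 78 = -78$)
$V{\left(Z \right)} = 64$ ($V{\left(Z \right)} = 4^{3} = 64$)
$E = -55$ ($E = 8 - \left(1 \cdot 64 - 1\right) = 8 - \left(64 - 1\right) = 8 - 63 = -55$)
$E \left(-56 + 29\right) + Y = - 55 \left(-56 + 29\right) - 78 = \left(-55\right) \left(-27\right) - 78 = 1485 - 78 = 1407$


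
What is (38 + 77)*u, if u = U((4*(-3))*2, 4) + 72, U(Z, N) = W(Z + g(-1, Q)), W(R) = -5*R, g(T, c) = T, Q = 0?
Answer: 22655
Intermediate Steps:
U(Z, N) = 5 - 5*Z (U(Z, N) = -5*(Z - 1) = -5*(-1 + Z) = 5 - 5*Z)
u = 197 (u = (5 - 5*4*(-3)*2) + 72 = (5 - (-60)*2) + 72 = (5 - 5*(-24)) + 72 = (5 + 120) + 72 = 125 + 72 = 197)
(38 + 77)*u = (38 + 77)*197 = 115*197 = 22655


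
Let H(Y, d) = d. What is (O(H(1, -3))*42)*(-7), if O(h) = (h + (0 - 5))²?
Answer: -18816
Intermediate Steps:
O(h) = (-5 + h)² (O(h) = (h - 5)² = (-5 + h)²)
(O(H(1, -3))*42)*(-7) = ((-5 - 3)²*42)*(-7) = ((-8)²*42)*(-7) = (64*42)*(-7) = 2688*(-7) = -18816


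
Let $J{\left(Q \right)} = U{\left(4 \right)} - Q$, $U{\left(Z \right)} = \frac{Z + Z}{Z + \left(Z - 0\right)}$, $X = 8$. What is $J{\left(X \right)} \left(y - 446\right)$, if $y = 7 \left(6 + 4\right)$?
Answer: $2632$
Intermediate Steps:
$U{\left(Z \right)} = 1$ ($U{\left(Z \right)} = \frac{2 Z}{Z + \left(Z + 0\right)} = \frac{2 Z}{Z + Z} = \frac{2 Z}{2 Z} = 2 Z \frac{1}{2 Z} = 1$)
$J{\left(Q \right)} = 1 - Q$
$y = 70$ ($y = 7 \cdot 10 = 70$)
$J{\left(X \right)} \left(y - 446\right) = \left(1 - 8\right) \left(70 - 446\right) = \left(1 - 8\right) \left(-376\right) = \left(-7\right) \left(-376\right) = 2632$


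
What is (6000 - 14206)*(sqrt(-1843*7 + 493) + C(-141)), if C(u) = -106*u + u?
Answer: -121489830 - 16412*I*sqrt(3102) ≈ -1.2149e+8 - 9.1408e+5*I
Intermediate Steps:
C(u) = -105*u
(6000 - 14206)*(sqrt(-1843*7 + 493) + C(-141)) = (6000 - 14206)*(sqrt(-1843*7 + 493) - 105*(-141)) = -8206*(sqrt(-12901 + 493) + 14805) = -8206*(sqrt(-12408) + 14805) = -8206*(2*I*sqrt(3102) + 14805) = -8206*(14805 + 2*I*sqrt(3102)) = -121489830 - 16412*I*sqrt(3102)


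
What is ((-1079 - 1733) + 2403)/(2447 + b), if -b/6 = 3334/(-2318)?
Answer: -474031/2846075 ≈ -0.16656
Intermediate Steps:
b = 10002/1159 (b = -20004/(-2318) = -20004*(-1)/2318 = -6*(-1667/1159) = 10002/1159 ≈ 8.6299)
((-1079 - 1733) + 2403)/(2447 + b) = ((-1079 - 1733) + 2403)/(2447 + 10002/1159) = (-2812 + 2403)/(2846075/1159) = -409*1159/2846075 = -474031/2846075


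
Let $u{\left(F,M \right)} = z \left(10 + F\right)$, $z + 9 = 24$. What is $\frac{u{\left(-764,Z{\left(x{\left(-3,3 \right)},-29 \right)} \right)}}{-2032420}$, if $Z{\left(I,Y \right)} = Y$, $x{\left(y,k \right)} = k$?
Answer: $\frac{87}{15634} \approx 0.0055648$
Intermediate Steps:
$z = 15$ ($z = -9 + 24 = 15$)
$u{\left(F,M \right)} = 150 + 15 F$ ($u{\left(F,M \right)} = 15 \left(10 + F\right) = 150 + 15 F$)
$\frac{u{\left(-764,Z{\left(x{\left(-3,3 \right)},-29 \right)} \right)}}{-2032420} = \frac{150 + 15 \left(-764\right)}{-2032420} = \left(150 - 11460\right) \left(- \frac{1}{2032420}\right) = \left(-11310\right) \left(- \frac{1}{2032420}\right) = \frac{87}{15634}$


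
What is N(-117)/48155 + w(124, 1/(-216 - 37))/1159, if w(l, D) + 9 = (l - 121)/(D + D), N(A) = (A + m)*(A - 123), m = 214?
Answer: -18275895/22324658 ≈ -0.81864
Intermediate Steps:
N(A) = (-123 + A)*(214 + A) (N(A) = (A + 214)*(A - 123) = (214 + A)*(-123 + A) = (-123 + A)*(214 + A))
w(l, D) = -9 + (-121 + l)/(2*D) (w(l, D) = -9 + (l - 121)/(D + D) = -9 + (-121 + l)/((2*D)) = -9 + (-121 + l)*(1/(2*D)) = -9 + (-121 + l)/(2*D))
N(-117)/48155 + w(124, 1/(-216 - 37))/1159 = (-26322 + (-117)² + 91*(-117))/48155 + ((-121 + 124 - 18/(-216 - 37))/(2*(1/(-216 - 37))))/1159 = (-26322 + 13689 - 10647)*(1/48155) + ((-121 + 124 - 18/(-253))/(2*(1/(-253))))*(1/1159) = -23280*1/48155 + ((-121 + 124 - 18*(-1/253))/(2*(-1/253)))*(1/1159) = -4656/9631 + ((½)*(-253)*(-121 + 124 + 18/253))*(1/1159) = -4656/9631 + ((½)*(-253)*(777/253))*(1/1159) = -4656/9631 - 777/2*1/1159 = -4656/9631 - 777/2318 = -18275895/22324658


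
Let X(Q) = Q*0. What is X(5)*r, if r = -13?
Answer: 0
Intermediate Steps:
X(Q) = 0
X(5)*r = 0*(-13) = 0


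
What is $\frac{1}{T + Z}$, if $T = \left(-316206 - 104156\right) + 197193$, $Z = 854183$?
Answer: $\frac{1}{631014} \approx 1.5848 \cdot 10^{-6}$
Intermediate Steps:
$T = -223169$ ($T = -420362 + 197193 = -223169$)
$\frac{1}{T + Z} = \frac{1}{-223169 + 854183} = \frac{1}{631014}$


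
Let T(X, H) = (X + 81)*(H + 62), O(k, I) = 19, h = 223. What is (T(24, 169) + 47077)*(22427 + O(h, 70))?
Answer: 1601118072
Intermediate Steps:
T(X, H) = (62 + H)*(81 + X) (T(X, H) = (81 + X)*(62 + H) = (62 + H)*(81 + X))
(T(24, 169) + 47077)*(22427 + O(h, 70)) = ((5022 + 62*24 + 81*169 + 169*24) + 47077)*(22427 + 19) = ((5022 + 1488 + 13689 + 4056) + 47077)*22446 = (24255 + 47077)*22446 = 71332*22446 = 1601118072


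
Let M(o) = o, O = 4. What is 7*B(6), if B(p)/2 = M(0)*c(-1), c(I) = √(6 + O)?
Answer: 0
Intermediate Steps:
c(I) = √10 (c(I) = √(6 + 4) = √10)
B(p) = 0 (B(p) = 2*(0*√10) = 2*0 = 0)
7*B(6) = 7*0 = 0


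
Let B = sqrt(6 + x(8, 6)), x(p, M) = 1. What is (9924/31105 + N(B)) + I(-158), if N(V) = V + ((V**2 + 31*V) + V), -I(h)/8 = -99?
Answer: 24862819/31105 + 33*sqrt(7) ≈ 886.63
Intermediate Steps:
I(h) = 792 (I(h) = -8*(-99) = 792)
B = sqrt(7) (B = sqrt(6 + 1) = sqrt(7) ≈ 2.6458)
N(V) = V**2 + 33*V (N(V) = V + (V**2 + 32*V) = V**2 + 33*V)
(9924/31105 + N(B)) + I(-158) = (9924/31105 + sqrt(7)*(33 + sqrt(7))) + 792 = 24645084/31105 + sqrt(7)*(33 + sqrt(7))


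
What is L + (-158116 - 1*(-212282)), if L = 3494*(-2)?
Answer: 47178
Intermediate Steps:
L = -6988
L + (-158116 - 1*(-212282)) = -6988 + (-158116 - 1*(-212282)) = -6988 + (-158116 + 212282) = -6988 + 54166 = 47178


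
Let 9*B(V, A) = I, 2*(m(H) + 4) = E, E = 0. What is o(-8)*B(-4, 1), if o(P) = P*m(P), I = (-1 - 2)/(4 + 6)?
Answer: -16/15 ≈ -1.0667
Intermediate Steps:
m(H) = -4 (m(H) = -4 + (½)*0 = -4 + 0 = -4)
I = -3/10 ≈ -0.30000
o(P) = -4*P (o(P) = P*(-4) = -4*P)
B(V, A) = -1/30 (B(V, A) = (⅑)*(-3/10) = -1/30)
o(-8)*B(-4, 1) = -4*(-8)*(-1/30) = 32*(-1/30) = -16/15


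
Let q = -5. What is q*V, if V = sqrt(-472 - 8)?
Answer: -20*I*sqrt(30) ≈ -109.54*I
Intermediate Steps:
V = 4*I*sqrt(30) (V = sqrt(-480) = 4*I*sqrt(30) ≈ 21.909*I)
q*V = -20*I*sqrt(30)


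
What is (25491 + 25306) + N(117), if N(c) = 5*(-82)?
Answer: 50387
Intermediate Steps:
N(c) = -410
(25491 + 25306) + N(117) = (25491 + 25306) - 410 = 50797 - 410 = 50387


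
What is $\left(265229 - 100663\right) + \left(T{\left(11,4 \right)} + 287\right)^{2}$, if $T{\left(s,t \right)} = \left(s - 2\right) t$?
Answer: $268895$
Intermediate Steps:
$T{\left(s,t \right)} = t \left(-2 + s\right)$ ($T{\left(s,t \right)} = \left(-2 + s\right) t = t \left(-2 + s\right)$)
$\left(265229 - 100663\right) + \left(T{\left(11,4 \right)} + 287\right)^{2} = \left(265229 - 100663\right) + \left(4 \left(-2 + 11\right) + 287\right)^{2} = 164566 + \left(4 \cdot 9 + 287\right)^{2} = 164566 + \left(36 + 287\right)^{2} = 164566 + 323^{2} = 164566 + 104329 = 268895$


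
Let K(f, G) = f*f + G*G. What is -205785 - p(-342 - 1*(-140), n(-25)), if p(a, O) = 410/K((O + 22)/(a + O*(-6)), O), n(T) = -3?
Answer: -12558336397/61013 ≈ -2.0583e+5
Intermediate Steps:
K(f, G) = G² + f² (K(f, G) = f² + G² = G² + f²)
p(a, O) = 410/(O² + (22 + O)²/(a - 6*O)²) (p(a, O) = 410/(O² + ((O + 22)/(a + O*(-6)))²) = 410/(O² + ((22 + O)/(a - 6*O))²) = 410/(O² + (22 + O)²/(a - 6*O)²))
-205785 - p(-342 - 1*(-140), n(-25)) = -205785 - 410*(-(-342 - 1*(-140)) + 6*(-3))²/((22 - 3)² + (-3)²*(-(-342 - 1*(-140)) + 6*(-3))²) = -205785 - 410*(-(-342 + 140) - 18)²/(19² + 9*(-(-342 + 140) - 18)²) = -205785 - 410*(-1*(-202) - 18)²/(361 + 9*(-1*(-202) - 18)²) = -205785 - 410*(202 - 18)²/(361 + 9*(202 - 18)²) = -205785 - 410*184²/(361 + 9*184²) = -205785 - 410*33856/(361 + 9*33856) = -205785 - 410*33856/(361 + 304704) = -205785 - 410*33856/305065 = -205785 - 1*2776192/61013 = -205785 - 2776192/61013 = -12558336397/61013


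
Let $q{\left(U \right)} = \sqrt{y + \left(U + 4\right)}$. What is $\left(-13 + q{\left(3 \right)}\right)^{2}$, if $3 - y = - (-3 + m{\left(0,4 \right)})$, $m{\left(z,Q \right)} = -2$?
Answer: $\left(13 - \sqrt{5}\right)^{2} \approx 115.86$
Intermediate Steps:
$y = -2$ ($y = 3 - - (-3 - 2) = 3 - \left(-1\right) \left(-5\right) = 3 - 5 = -2$)
$q{\left(U \right)} = \sqrt{2 + U}$ ($q{\left(U \right)} = \sqrt{-2 + \left(U + 4\right)} = \sqrt{-2 + \left(4 + U\right)} = \sqrt{2 + U}$)
$\left(-13 + q{\left(3 \right)}\right)^{2} = \left(-13 + \sqrt{2 + 3}\right)^{2} = \left(-13 + \sqrt{5}\right)^{2}$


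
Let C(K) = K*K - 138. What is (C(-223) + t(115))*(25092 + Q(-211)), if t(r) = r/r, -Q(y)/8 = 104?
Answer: 1203101920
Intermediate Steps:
Q(y) = -832 (Q(y) = -8*104 = -832)
t(r) = 1
C(K) = -138 + K² (C(K) = K² - 138 = -138 + K²)
(C(-223) + t(115))*(25092 + Q(-211)) = ((-138 + (-223)²) + 1)*(25092 - 832) = ((-138 + 49729) + 1)*24260 = (49591 + 1)*24260 = 49592*24260 = 1203101920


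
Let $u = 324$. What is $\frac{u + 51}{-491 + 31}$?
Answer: $- \frac{75}{92} \approx -0.81522$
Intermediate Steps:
$\frac{u + 51}{-491 + 31} = \frac{324 + 51}{-491 + 31} = \frac{375}{-460} = 375 \left(- \frac{1}{460}\right) = - \frac{75}{92}$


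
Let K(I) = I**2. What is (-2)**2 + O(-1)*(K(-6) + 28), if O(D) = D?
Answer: -60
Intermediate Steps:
(-2)**2 + O(-1)*(K(-6) + 28) = (-2)**2 - ((-6)**2 + 28) = 4 - (36 + 28) = 4 - 1*64 = 4 - 64 = -60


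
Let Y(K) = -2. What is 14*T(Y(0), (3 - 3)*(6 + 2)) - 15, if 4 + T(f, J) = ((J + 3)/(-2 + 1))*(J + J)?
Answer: -71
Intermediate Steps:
T(f, J) = -4 + 2*J*(-3 - J) (T(f, J) = -4 + ((J + 3)/(-2 + 1))*(J + J) = -4 + ((3 + J)/(-1))*(2*J) = -4 + ((3 + J)*(-1))*(2*J) = -4 + (-3 - J)*(2*J) = -4 + 2*J*(-3 - J))
14*T(Y(0), (3 - 3)*(6 + 2)) - 15 = 14*(-4 - 6*(3 - 3)*(6 + 2) - 2*(3 - 3)²*(6 + 2)²) - 15 = 14*(-4 - 0*8 - 2*(0*8)²) - 15 = 14*(-4 - 6*0 - 2*0²) - 15 = 14*(-4 + 0 - 2*0) - 15 = 14*(-4 + 0 + 0) - 15 = 14*(-4) - 15 = -56 - 15 = -71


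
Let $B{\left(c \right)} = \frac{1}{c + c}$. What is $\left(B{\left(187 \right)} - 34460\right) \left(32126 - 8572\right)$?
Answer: $- \frac{151782435303}{187} \approx -8.1167 \cdot 10^{8}$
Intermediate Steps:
$B{\left(c \right)} = \frac{1}{2 c}$
$\left(B{\left(187 \right)} - 34460\right) \left(32126 - 8572\right) = \left(\frac{1}{2 \cdot 187} - 34460\right) \left(32126 - 8572\right) = \left(\frac{1}{2} \cdot \frac{1}{187} - 34460\right) 23554 = \left(\frac{1}{374} - 34460\right) 23554 = \left(- \frac{12888039}{374}\right) 23554 = - \frac{151782435303}{187}$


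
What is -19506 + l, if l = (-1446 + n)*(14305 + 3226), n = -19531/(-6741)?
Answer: -170672269051/6741 ≈ -2.5319e+7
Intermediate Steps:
n = 19531/6741 (n = -19531*(-1/6741) = 19531/6741 ≈ 2.8973)
l = -170540779105/6741 (l = (-1446 + 19531/6741)*(14305 + 3226) = -9727955/6741*17531 = -170540779105/6741 ≈ -2.5299e+7)
-19506 + l = -19506 - 170540779105/6741 = -170672269051/6741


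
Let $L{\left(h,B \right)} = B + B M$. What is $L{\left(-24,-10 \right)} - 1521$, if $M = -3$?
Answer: $-1501$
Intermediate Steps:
$L{\left(h,B \right)} = - 2 B$ ($L{\left(h,B \right)} = B + B \left(-3\right) = B - 3 B = - 2 B$)
$L{\left(-24,-10 \right)} - 1521 = \left(-2\right) \left(-10\right) - 1521 = 20 - 1521 = -1501$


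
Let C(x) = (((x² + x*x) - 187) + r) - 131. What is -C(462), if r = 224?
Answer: -426794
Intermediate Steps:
C(x) = -94 + 2*x² (C(x) = (((x² + x*x) - 187) + 224) - 131 = (((x² + x²) - 187) + 224) - 131 = ((2*x² - 187) + 224) - 131 = ((-187 + 2*x²) + 224) - 131 = (37 + 2*x²) - 131 = -94 + 2*x²)
-C(462) = -(-94 + 2*462²) = -(-94 + 2*213444) = -(-94 + 426888) = -1*426794 = -426794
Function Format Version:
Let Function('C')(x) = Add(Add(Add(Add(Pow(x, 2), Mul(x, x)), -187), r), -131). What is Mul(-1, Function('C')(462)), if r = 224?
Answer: -426794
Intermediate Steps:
Function('C')(x) = Add(-94, Mul(2, Pow(x, 2))) (Function('C')(x) = Add(Add(Add(Add(Pow(x, 2), Mul(x, x)), -187), 224), -131) = Add(Add(Add(Add(Pow(x, 2), Pow(x, 2)), -187), 224), -131) = Add(Add(Add(Mul(2, Pow(x, 2)), -187), 224), -131) = Add(Add(Add(-187, Mul(2, Pow(x, 2))), 224), -131) = Add(Add(37, Mul(2, Pow(x, 2))), -131) = Add(-94, Mul(2, Pow(x, 2))))
Mul(-1, Function('C')(462)) = Mul(-1, Add(-94, Mul(2, Pow(462, 2)))) = Mul(-1, Add(-94, Mul(2, 213444))) = Mul(-1, Add(-94, 426888)) = Mul(-1, 426794) = -426794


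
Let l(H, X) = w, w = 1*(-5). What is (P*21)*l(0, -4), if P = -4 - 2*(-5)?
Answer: -630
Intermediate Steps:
w = -5
l(H, X) = -5
P = 6 (P = -4 + 10 = 6)
(P*21)*l(0, -4) = (6*21)*(-5) = 126*(-5) = -630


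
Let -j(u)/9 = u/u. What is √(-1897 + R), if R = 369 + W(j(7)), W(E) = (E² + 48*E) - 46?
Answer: 5*I*√77 ≈ 43.875*I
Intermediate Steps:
j(u) = -9 (j(u) = -9*u/u = -9*1 = -9)
W(E) = -46 + E² + 48*E
R = -28 (R = 369 + (-46 + (-9)² + 48*(-9)) = 369 + (-46 + 81 - 432) = 369 - 397 = -28)
√(-1897 + R) = √(-1897 - 28) = √(-1925) = 5*I*√77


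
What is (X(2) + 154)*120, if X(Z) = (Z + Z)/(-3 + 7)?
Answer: 18600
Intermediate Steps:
X(Z) = Z/2 (X(Z) = (2*Z)/4 = (2*Z)*(¼) = Z/2)
(X(2) + 154)*120 = ((½)*2 + 154)*120 = (1 + 154)*120 = 155*120 = 18600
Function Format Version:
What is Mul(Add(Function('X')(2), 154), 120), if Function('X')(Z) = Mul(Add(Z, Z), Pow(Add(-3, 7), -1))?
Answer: 18600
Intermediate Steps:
Function('X')(Z) = Mul(Rational(1, 2), Z) (Function('X')(Z) = Mul(Mul(2, Z), Pow(4, -1)) = Mul(Mul(2, Z), Rational(1, 4)) = Mul(Rational(1, 2), Z))
Mul(Add(Function('X')(2), 154), 120) = Mul(Add(Mul(Rational(1, 2), 2), 154), 120) = Mul(Add(1, 154), 120) = Mul(155, 120) = 18600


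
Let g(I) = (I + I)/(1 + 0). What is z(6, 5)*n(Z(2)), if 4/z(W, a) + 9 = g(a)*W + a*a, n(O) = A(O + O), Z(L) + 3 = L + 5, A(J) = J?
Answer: 8/19 ≈ 0.42105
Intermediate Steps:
Z(L) = 2 + L (Z(L) = -3 + (L + 5) = -3 + (5 + L) = 2 + L)
n(O) = 2*O (n(O) = O + O = 2*O)
g(I) = 2*I (g(I) = (2*I)/1 = (2*I)*1 = 2*I)
z(W, a) = 4/(-9 + a**2 + 2*W*a) (z(W, a) = 4/(-9 + ((2*a)*W + a*a)) = 4/(-9 + (2*W*a + a**2)) = 4/(-9 + (a**2 + 2*W*a)) = 4/(-9 + a**2 + 2*W*a))
z(6, 5)*n(Z(2)) = (4/(-9 + 5**2 + 2*6*5))*(2*(2 + 2)) = (4/(-9 + 25 + 60))*(2*4) = (4/76)*8 = (4*(1/76))*8 = (1/19)*8 = 8/19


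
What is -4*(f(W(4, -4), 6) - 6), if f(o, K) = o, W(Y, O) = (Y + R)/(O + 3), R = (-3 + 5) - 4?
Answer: 32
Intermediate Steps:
R = -2 (R = 2 - 4 = -2)
W(Y, O) = (-2 + Y)/(3 + O) (W(Y, O) = (Y - 2)/(O + 3) = (-2 + Y)/(3 + O))
-4*(f(W(4, -4), 6) - 6) = -4*((-2 + 4)/(3 - 4) - 6) = -4*(2/(-1) - 6) = -4*(-1*2 - 6) = -4*(-2 - 6) = -4*(-8) = 32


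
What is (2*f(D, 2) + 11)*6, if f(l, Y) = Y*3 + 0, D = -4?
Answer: 138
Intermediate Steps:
f(l, Y) = 3*Y (f(l, Y) = 3*Y + 0 = 3*Y)
(2*f(D, 2) + 11)*6 = (2*(3*2) + 11)*6 = (2*6 + 11)*6 = (12 + 11)*6 = 23*6 = 138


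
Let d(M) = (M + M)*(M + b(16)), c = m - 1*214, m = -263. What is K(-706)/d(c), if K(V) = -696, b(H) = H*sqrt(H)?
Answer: -116/65667 ≈ -0.0017665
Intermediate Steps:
c = -477 (c = -263 - 1*214 = -263 - 214 = -477)
b(H) = H**(3/2)
d(M) = 2*M*(64 + M) (d(M) = (M + M)*(M + 16**(3/2)) = (2*M)*(M + 64) = (2*M)*(64 + M) = 2*M*(64 + M))
K(-706)/d(c) = -696*(-1/(954*(64 - 477))) = -696/(2*(-477)*(-413)) = -696/394002 = -696*1/394002 = -116/65667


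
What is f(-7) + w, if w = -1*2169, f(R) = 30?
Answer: -2139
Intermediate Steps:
w = -2169
f(-7) + w = 30 - 2169 = -2139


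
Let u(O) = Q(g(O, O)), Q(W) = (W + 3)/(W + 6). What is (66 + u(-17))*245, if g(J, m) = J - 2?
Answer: 214130/13 ≈ 16472.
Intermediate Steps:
g(J, m) = -2 + J
Q(W) = (3 + W)/(6 + W)
u(O) = (1 + O)/(4 + O) (u(O) = (3 + (-2 + O))/(6 + (-2 + O)) = (1 + O)/(4 + O))
(66 + u(-17))*245 = (66 + (1 - 17)/(4 - 17))*245 = (66 - 16/(-13))*245 = (66 - 1/13*(-16))*245 = (66 + 16/13)*245 = (874/13)*245 = 214130/13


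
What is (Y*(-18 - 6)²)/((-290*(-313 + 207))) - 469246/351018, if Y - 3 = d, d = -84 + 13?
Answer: -3521661883/1348786665 ≈ -2.6110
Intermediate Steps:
d = -71
Y = -68 (Y = 3 - 71 = -68)
(Y*(-18 - 6)²)/((-290*(-313 + 207))) - 469246/351018 = (-68*(-18 - 6)²)/((-290*(-313 + 207))) - 469246/351018 = (-68*(-24)²)/((-290*(-106))) - 469246*1/351018 = -68*576/30740 - 234623/175509 = -39168*1/30740 - 234623/175509 = -9792/7685 - 234623/175509 = -3521661883/1348786665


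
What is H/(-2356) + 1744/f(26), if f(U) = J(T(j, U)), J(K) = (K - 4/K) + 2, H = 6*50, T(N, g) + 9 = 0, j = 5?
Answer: -9249369/34751 ≈ -266.16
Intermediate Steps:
T(N, g) = -9 (T(N, g) = -9 + 0 = -9)
H = 300
J(K) = 2 + K - 4/K
f(U) = -59/9 (f(U) = 2 - 9 - 4/(-9) = 2 - 9 - 4*(-1/9) = 2 - 9 + 4/9 = -59/9)
H/(-2356) + 1744/f(26) = 300/(-2356) + 1744/(-59/9) = 300*(-1/2356) + 1744*(-9/59) = -75/589 - 15696/59 = -9249369/34751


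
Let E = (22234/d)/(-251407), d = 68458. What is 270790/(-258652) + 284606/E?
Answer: -316738950884475124083/1437717142 ≈ -2.2031e+11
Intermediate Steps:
E = -11117/8605410203 (E = (22234/68458)/(-251407) = (22234*(1/68458))*(-1/251407) = (11117/34229)*(-1/251407) = -11117/8605410203 ≈ -1.2919e-6)
270790/(-258652) + 284606/E = 270790/(-258652) + 284606/(-11117/8605410203) = 270790*(-1/258652) + 284606*(-8605410203/11117) = -135395/129326 - 2449151376235018/11117 = -316738950884475124083/1437717142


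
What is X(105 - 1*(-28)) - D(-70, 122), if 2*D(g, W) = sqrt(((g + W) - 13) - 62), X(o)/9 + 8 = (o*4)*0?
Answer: -72 - I*sqrt(23)/2 ≈ -72.0 - 2.3979*I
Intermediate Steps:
X(o) = -72 (X(o) = -72 + 9*((o*4)*0) = -72 + 9*((4*o)*0) = -72 + 9*0 = -72 + 0 = -72)
D(g, W) = sqrt(-75 + W + g)/2 (D(g, W) = sqrt(((g + W) - 13) - 62)/2 = sqrt(((W + g) - 13) - 62)/2 = sqrt((-13 + W + g) - 62)/2 = sqrt(-75 + W + g)/2)
X(105 - 1*(-28)) - D(-70, 122) = -72 - sqrt(-75 + 122 - 70)/2 = -72 - sqrt(-23)/2 = -72 - I*sqrt(23)/2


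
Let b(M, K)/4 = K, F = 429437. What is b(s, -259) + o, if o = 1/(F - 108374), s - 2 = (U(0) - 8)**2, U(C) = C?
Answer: -332621267/321063 ≈ -1036.0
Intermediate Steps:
s = 66 (s = 2 + (0 - 8)**2 = 2 + (-8)**2 = 2 + 64 = 66)
b(M, K) = 4*K
o = 1/321063 (o = 1/(429437 - 108374) = 1/321063 ≈ 3.1147e-6)
b(s, -259) + o = 4*(-259) + 1/321063 = -1036 + 1/321063 = -332621267/321063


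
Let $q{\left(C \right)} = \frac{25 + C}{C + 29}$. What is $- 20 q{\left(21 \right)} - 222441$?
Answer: $- \frac{1112297}{5} \approx -2.2246 \cdot 10^{5}$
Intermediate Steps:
$q{\left(C \right)} = \frac{25 + C}{29 + C}$
$- 20 q{\left(21 \right)} - 222441 = - 20 \frac{25 + 21}{29 + 21} - 222441 = - 20 \cdot \frac{1}{50} \cdot 46 - 222441 = \left(-20\right) \frac{23}{25} - 222441 = - \frac{92}{5} - 222441 = - \frac{1112297}{5}$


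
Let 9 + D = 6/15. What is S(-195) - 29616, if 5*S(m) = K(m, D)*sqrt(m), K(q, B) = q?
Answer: -29616 - 39*I*sqrt(195) ≈ -29616.0 - 544.61*I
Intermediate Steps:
D = -43/5 (D = -9 + 6/15 = -9 + 6*(1/15) = -9 + 2/5 = -43/5 ≈ -8.6000)
S(m) = m**(3/2)/5 (S(m) = (m*sqrt(m))/5 = m**(3/2)/5)
S(-195) - 29616 = (-195)**(3/2)/5 - 29616 = (-195*I*sqrt(195))/5 - 29616 = -39*I*sqrt(195) - 29616 = -29616 - 39*I*sqrt(195)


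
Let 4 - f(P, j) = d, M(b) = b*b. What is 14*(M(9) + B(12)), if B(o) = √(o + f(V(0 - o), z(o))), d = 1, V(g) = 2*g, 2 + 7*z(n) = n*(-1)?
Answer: 1134 + 14*√15 ≈ 1188.2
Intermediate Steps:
z(n) = -2/7 - n/7 (z(n) = -2/7 + (n*(-1))/7 = -2/7 + (-n)/7 = -2/7 - n/7)
M(b) = b²
f(P, j) = 3 (f(P, j) = 4 - 1*1 = 4 - 1 = 3)
B(o) = √(3 + o) (B(o) = √(o + 3) = √(3 + o))
14*(M(9) + B(12)) = 14*(9² + √(3 + 12)) = 14*(81 + √15) = 1134 + 14*√15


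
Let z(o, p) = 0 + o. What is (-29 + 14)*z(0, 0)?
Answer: 0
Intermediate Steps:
z(o, p) = o
(-29 + 14)*z(0, 0) = (-29 + 14)*0 = -15*0 = 0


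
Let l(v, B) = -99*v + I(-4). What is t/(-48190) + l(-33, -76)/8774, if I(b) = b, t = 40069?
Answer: -48580359/105704765 ≈ -0.45959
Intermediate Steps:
l(v, B) = -4 - 99*v (l(v, B) = -99*v - 4 = -4 - 99*v)
t/(-48190) + l(-33, -76)/8774 = 40069/(-48190) + (-4 - 99*(-33))/8774 = 40069*(-1/48190) + (-4 + 3267)*(1/8774) = -40069/48190 + 3263*(1/8774) = -40069/48190 + 3263/8774 = -48580359/105704765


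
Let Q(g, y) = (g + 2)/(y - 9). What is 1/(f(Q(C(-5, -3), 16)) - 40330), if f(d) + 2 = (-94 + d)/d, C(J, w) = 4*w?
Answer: -5/201326 ≈ -2.4835e-5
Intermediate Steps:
Q(g, y) = (2 + g)/(-9 + y)
f(d) = -2 + (-94 + d)/d
1/(f(Q(C(-5, -3), 16)) - 40330) = 1/((-94 - (2 + 4*(-3))/(-9 + 16))/(((2 + 4*(-3))/(-9 + 16))) - 40330) = 1/((-94 - (2 - 12)/7)/(((2 - 12)/7)) - 40330) = 1/((-94 - (-10)/7)/(((⅐)*(-10))) - 40330) = 1/((-94 - 1*(-10/7))/(-10/7) - 40330) = 1/(-7*(-94 + 10/7)/10 - 40330) = 1/(-7/10*(-648/7) - 40330) = 1/(324/5 - 40330) = 1/(-201326/5) = -5/201326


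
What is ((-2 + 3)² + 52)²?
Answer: 2809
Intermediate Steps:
((-2 + 3)² + 52)² = (1² + 52)² = (1 + 52)² = 53² = 2809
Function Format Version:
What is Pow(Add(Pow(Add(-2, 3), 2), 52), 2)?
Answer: 2809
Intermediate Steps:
Pow(Add(Pow(Add(-2, 3), 2), 52), 2) = Pow(Add(Pow(1, 2), 52), 2) = Pow(Add(1, 52), 2) = Pow(53, 2) = 2809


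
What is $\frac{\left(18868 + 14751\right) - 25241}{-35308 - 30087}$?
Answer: $- \frac{8378}{65395} \approx -0.12811$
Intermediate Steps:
$\frac{\left(18868 + 14751\right) - 25241}{-35308 - 30087} = \frac{33619 - 25241}{-65395} = 8378 \left(- \frac{1}{65395}\right) = - \frac{8378}{65395}$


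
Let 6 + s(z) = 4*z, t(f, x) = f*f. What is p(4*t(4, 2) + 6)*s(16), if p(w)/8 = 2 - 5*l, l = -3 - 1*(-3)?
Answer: 928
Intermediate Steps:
t(f, x) = f²
l = 0 (l = -3 + 3 = 0)
s(z) = -6 + 4*z
p(w) = 16 (p(w) = 8*(2 - 5*0) = 8*(2 + 0) = 8*2 = 16)
p(4*t(4, 2) + 6)*s(16) = 16*(-6 + 4*16) = 16*(-6 + 64) = 16*58 = 928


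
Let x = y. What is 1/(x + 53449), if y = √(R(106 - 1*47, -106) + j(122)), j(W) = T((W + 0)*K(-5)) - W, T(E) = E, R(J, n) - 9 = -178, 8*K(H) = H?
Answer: 1892/101125521 - 2*I*√1469/11427183873 ≈ 1.8709e-5 - 6.7081e-9*I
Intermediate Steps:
K(H) = H/8
R(J, n) = -169 (R(J, n) = 9 - 178 = -169)
j(W) = -13*W/8 (j(W) = (W + 0)*((⅛)*(-5)) - W = W*(-5/8) - W = -5*W/8 - W = -13*W/8)
y = I*√1469/2 (y = √(-169 - 13/8*122) = √(-169 - 793/4) = √(-1469/4) = I*√1469/2 ≈ 19.164*I)
x = I*√1469/2 ≈ 19.164*I
1/(x + 53449) = 1/(I*√1469/2 + 53449) = 1/(53449 + I*√1469/2)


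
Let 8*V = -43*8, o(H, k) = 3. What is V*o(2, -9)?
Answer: -129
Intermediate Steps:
V = -43 (V = (-43*8)/8 = (1/8)*(-344) = -43)
V*o(2, -9) = -43*3 = -129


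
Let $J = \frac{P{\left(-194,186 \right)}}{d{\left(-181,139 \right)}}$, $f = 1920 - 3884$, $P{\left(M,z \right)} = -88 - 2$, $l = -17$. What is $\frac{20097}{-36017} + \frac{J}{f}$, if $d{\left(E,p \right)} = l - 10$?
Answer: $- \frac{59385847}{106106082} \approx -0.55968$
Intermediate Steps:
$d{\left(E,p \right)} = -27$ ($d{\left(E,p \right)} = -17 - 10 = -27$)
$P{\left(M,z \right)} = -90$ ($P{\left(M,z \right)} = -88 - 2 = -90$)
$f = -1964$ ($f = 1920 - 3884 = -1964$)
$J = \frac{10}{3}$ ($J = - \frac{90}{-27} = \left(-90\right) \left(- \frac{1}{27}\right) = \frac{10}{3} \approx 3.3333$)
$\frac{20097}{-36017} + \frac{J}{f} = \frac{20097}{-36017} + \frac{10}{3 \left(-1964\right)} = 20097 \left(- \frac{1}{36017}\right) + \frac{10}{3} \left(- \frac{1}{1964}\right) = - \frac{20097}{36017} - \frac{5}{2946} = - \frac{59385847}{106106082}$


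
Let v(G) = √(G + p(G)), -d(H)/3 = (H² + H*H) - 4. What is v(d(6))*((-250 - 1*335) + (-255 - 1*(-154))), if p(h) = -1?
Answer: -686*I*√205 ≈ -9822.0*I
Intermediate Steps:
d(H) = 12 - 6*H² (d(H) = -3*((H² + H*H) - 4) = -3*((H² + H²) - 4) = -3*(2*H² - 4) = -3*(-4 + 2*H²) = 12 - 6*H²)
v(G) = √(-1 + G) (v(G) = √(G - 1) = √(-1 + G))
v(d(6))*((-250 - 1*335) + (-255 - 1*(-154))) = √(-1 + (12 - 6*6²))*((-250 - 1*335) + (-255 - 1*(-154))) = √(-1 + (12 - 6*36))*((-250 - 335) + (-255 + 154)) = √(-1 + (12 - 216))*(-585 - 101) = √(-1 - 204)*(-686) = √(-205)*(-686) = (I*√205)*(-686) = -686*I*√205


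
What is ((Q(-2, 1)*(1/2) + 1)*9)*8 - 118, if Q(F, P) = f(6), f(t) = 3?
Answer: 62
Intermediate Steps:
Q(F, P) = 3
((Q(-2, 1)*(1/2) + 1)*9)*8 - 118 = ((3*(1/2) + 1)*9)*8 - 118 = ((3/2 + 1)*9)*8 - 118 = ((5/2)*9)*8 - 118 = (45/2)*8 - 118 = 180 - 118 = 62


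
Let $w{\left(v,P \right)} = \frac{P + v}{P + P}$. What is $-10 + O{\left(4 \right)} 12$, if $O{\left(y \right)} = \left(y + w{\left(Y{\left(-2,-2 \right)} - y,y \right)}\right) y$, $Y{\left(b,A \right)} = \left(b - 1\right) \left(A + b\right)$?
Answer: $254$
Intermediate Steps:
$Y{\left(b,A \right)} = \left(-1 + b\right) \left(A + b\right)$
$w{\left(v,P \right)} = \frac{P + v}{2 P}$
$O{\left(y \right)} = y \left(y + \frac{6}{y}\right)$ ($O{\left(y \right)} = \left(y + \frac{y - \left(-12 + y\right)}{2 y}\right) y = \left(y + \frac{1}{2} \frac{1}{y} 12\right) y = \left(y + \frac{6}{y}\right) y = y \left(y + \frac{6}{y}\right)$)
$-10 + O{\left(4 \right)} 12 = -10 + \left(6 + 4^{2}\right) 12 = -10 + \left(6 + 16\right) 12 = -10 + 22 \cdot 12 = -10 + 264 = 254$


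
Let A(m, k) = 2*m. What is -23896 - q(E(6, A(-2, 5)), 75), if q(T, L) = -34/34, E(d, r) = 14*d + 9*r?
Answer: -23895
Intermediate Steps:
E(d, r) = 9*r + 14*d
q(T, L) = -1 (q(T, L) = -34*1/34 = -1)
-23896 - q(E(6, A(-2, 5)), 75) = -23896 - 1*(-1) = -23896 + 1 = -23895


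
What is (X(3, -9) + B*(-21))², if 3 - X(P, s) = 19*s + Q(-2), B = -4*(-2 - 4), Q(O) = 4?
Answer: 111556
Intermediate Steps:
B = 24 (B = -4*(-6) = 24)
X(P, s) = -1 - 19*s (X(P, s) = 3 - (19*s + 4) = 3 - (4 + 19*s) = 3 + (-4 - 19*s) = -1 - 19*s)
(X(3, -9) + B*(-21))² = ((-1 - 19*(-9)) + 24*(-21))² = ((-1 + 171) - 504)² = (170 - 504)² = (-334)² = 111556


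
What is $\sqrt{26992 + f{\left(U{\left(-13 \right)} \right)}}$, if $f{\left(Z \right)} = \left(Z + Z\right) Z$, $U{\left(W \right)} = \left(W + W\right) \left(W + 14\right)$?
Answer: $2 \sqrt{7086} \approx 168.36$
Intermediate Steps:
$U{\left(W \right)} = 2 W \left(14 + W\right)$
$f{\left(Z \right)} = 2 Z^{2}$ ($f{\left(Z \right)} = 2 Z Z = 2 Z^{2}$)
$\sqrt{26992 + f{\left(U{\left(-13 \right)} \right)}} = \sqrt{26992 + 2 \left(2 \left(-13\right) \left(14 - 13\right)\right)^{2}} = \sqrt{26992 + 2 \left(2 \left(-13\right) 1\right)^{2}} = \sqrt{26992 + 2 \left(-26\right)^{2}} = \sqrt{26992 + 2 \cdot 676} = \sqrt{26992 + 1352} = \sqrt{28344} = 2 \sqrt{7086}$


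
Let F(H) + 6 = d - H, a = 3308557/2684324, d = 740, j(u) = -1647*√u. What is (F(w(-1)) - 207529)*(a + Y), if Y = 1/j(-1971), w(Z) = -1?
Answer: -342094868129/1342162 - 206794*I*√219/1082079 ≈ -2.5488e+5 - 2.8281*I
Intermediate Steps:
a = 3308557/2684324 (a = 3308557*(1/2684324) = 3308557/2684324 ≈ 1.2325)
F(H) = 734 - H (F(H) = -6 + (740 - H) = 734 - H)
Y = I*√219/1082079 (Y = 1/(-4941*I*√219) = I*√219/1082079 ≈ 1.3676e-5*I)
(F(w(-1)) - 207529)*(a + Y) = ((734 - 1*(-1)) - 207529)*(3308557/2684324 + I*√219/1082079) = ((734 + 1) - 207529)*(3308557/2684324 + I*√219/1082079) = (735 - 207529)*(3308557/2684324 + I*√219/1082079) = -206794*(3308557/2684324 + I*√219/1082079) = -342094868129/1342162 - 206794*I*√219/1082079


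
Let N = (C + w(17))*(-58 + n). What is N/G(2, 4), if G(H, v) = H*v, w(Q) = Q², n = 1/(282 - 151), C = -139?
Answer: -569775/524 ≈ -1087.4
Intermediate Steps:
n = 1/131 ≈ 0.0076336
N = -1139550/131 (N = (-139 + 17²)*(-58 + 1/131) = (-139 + 289)*(-7597/131) = 150*(-7597/131) = -1139550/131 ≈ -8698.9)
N/G(2, 4) = -1139550/(131*(2*4)) = -1139550/131/8 = -1139550/131*⅛ = -569775/524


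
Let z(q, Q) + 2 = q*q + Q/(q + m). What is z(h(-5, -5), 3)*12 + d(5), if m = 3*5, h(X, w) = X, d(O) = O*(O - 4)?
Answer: 1423/5 ≈ 284.60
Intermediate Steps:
d(O) = O*(-4 + O)
m = 15
z(q, Q) = -2 + q**2 + Q/(15 + q) (z(q, Q) = -2 + (q*q + Q/(q + 15)) = -2 + (q**2 + Q/(15 + q)) = -2 + q**2 + Q/(15 + q))
z(h(-5, -5), 3)*12 + d(5) = ((-30 + 3 + (-5)**3 - 2*(-5) + 15*(-5)**2)/(15 - 5))*12 + 5*(-4 + 5) = ((-30 + 3 - 125 + 10 + 15*25)/10)*12 + 5*1 = ((-30 + 3 - 125 + 10 + 375)/10)*12 + 5 = ((1/10)*233)*12 + 5 = (233/10)*12 + 5 = 1398/5 + 5 = 1423/5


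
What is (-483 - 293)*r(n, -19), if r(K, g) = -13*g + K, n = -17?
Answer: -178480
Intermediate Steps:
r(K, g) = K - 13*g
(-483 - 293)*r(n, -19) = (-483 - 293)*(-17 - 13*(-19)) = -776*(-17 + 247) = -776*230 = -178480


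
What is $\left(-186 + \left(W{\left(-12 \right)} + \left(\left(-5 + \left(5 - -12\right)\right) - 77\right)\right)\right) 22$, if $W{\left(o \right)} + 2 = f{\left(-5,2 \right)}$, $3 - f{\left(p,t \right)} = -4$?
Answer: $-5412$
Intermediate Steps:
$f{\left(p,t \right)} = 7$ ($f{\left(p,t \right)} = 3 - -4 = 3 + 4 = 7$)
$W{\left(o \right)} = 5$ ($W{\left(o \right)} = -2 + 7 = 5$)
$\left(-186 + \left(W{\left(-12 \right)} + \left(\left(-5 + \left(5 - -12\right)\right) - 77\right)\right)\right) 22 = \left(-186 + \left(5 + \left(\left(-5 + \left(5 - -12\right)\right) - 77\right)\right)\right) 22 = \left(-186 + \left(5 + \left(\left(-5 + \left(5 + 12\right)\right) - 77\right)\right)\right) 22 = \left(-186 + \left(5 + \left(\left(-5 + 17\right) - 77\right)\right)\right) 22 = \left(-186 + \left(5 + \left(12 - 77\right)\right)\right) 22 = \left(-186 + \left(5 - 65\right)\right) 22 = \left(-186 - 60\right) 22 = \left(-246\right) 22 = -5412$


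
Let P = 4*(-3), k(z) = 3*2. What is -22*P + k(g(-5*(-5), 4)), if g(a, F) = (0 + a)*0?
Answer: 270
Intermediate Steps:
g(a, F) = 0 (g(a, F) = a*0 = 0)
k(z) = 6
P = -12
-22*P + k(g(-5*(-5), 4)) = -22*(-12) + 6 = 264 + 6 = 270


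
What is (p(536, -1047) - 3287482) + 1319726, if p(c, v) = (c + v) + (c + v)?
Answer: -1968778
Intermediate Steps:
p(c, v) = 2*c + 2*v
(p(536, -1047) - 3287482) + 1319726 = ((2*536 + 2*(-1047)) - 3287482) + 1319726 = ((1072 - 2094) - 3287482) + 1319726 = (-1022 - 3287482) + 1319726 = -3288504 + 1319726 = -1968778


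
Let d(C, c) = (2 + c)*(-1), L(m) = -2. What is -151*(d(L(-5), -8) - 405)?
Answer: 60249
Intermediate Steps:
d(C, c) = -2 - c
-151*(d(L(-5), -8) - 405) = -151*((-2 - 1*(-8)) - 405) = -151*((-2 + 8) - 405) = -151*(6 - 405) = -151*(-399) = 60249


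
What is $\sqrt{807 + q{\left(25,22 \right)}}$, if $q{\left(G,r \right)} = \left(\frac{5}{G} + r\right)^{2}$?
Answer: $\frac{4 \sqrt{2031}}{5} \approx 36.053$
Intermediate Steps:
$q{\left(G,r \right)} = \left(r + \frac{5}{G}\right)^{2}$
$\sqrt{807 + q{\left(25,22 \right)}} = \sqrt{807 + \frac{\left(5 + 25 \cdot 22\right)^{2}}{625}} = \sqrt{807 + \frac{\left(5 + 550\right)^{2}}{625}} = \sqrt{807 + \frac{555^{2}}{625}} = \sqrt{807 + \frac{1}{625} \cdot 308025} = \sqrt{807 + \frac{12321}{25}} = \sqrt{\frac{32496}{25}} = \frac{4 \sqrt{2031}}{5}$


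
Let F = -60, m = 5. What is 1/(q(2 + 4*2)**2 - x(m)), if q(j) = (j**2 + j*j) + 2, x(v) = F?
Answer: 1/40864 ≈ 2.4471e-5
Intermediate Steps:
x(v) = -60
q(j) = 2 + 2*j**2 (q(j) = (j**2 + j**2) + 2 = 2*j**2 + 2 = 2 + 2*j**2)
1/(q(2 + 4*2)**2 - x(m)) = 1/((2 + 2*(2 + 4*2)**2)**2 - 1*(-60)) = 1/((2 + 2*(2 + 8)**2)**2 + 60) = 1/((2 + 2*10**2)**2 + 60) = 1/((2 + 2*100)**2 + 60) = 1/((2 + 200)**2 + 60) = 1/(202**2 + 60) = 1/(40804 + 60) = 1/40864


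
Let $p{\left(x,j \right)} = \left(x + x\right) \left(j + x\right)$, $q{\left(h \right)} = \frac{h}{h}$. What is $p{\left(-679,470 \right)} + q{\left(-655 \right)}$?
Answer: $283823$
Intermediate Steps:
$q{\left(h \right)} = 1$
$p{\left(x,j \right)} = 2 x \left(j + x\right)$
$p{\left(-679,470 \right)} + q{\left(-655 \right)} = 2 \left(-679\right) \left(470 - 679\right) + 1 = 2 \left(-679\right) \left(-209\right) + 1 = 283822 + 1 = 283823$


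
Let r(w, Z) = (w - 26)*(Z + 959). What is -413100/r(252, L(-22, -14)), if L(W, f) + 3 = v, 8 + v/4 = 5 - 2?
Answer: -11475/5876 ≈ -1.9529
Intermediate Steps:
v = -20 (v = -32 + 4*(5 - 2) = -32 + 4*3 = -32 + 12 = -20)
L(W, f) = -23 (L(W, f) = -3 - 20 = -23)
r(w, Z) = (-26 + w)*(959 + Z)
-413100/r(252, L(-22, -14)) = -413100/(-24934 - 26*(-23) + 959*252 - 23*252) = -413100/(-24934 + 598 + 241668 - 5796) = -413100/211536 = -413100*1/211536 = -11475/5876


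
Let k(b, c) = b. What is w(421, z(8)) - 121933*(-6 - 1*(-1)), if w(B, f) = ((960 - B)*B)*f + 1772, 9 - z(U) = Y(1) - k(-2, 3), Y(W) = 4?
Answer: 1292194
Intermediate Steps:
z(U) = 3 (z(U) = 9 - (4 - 1*(-2)) = 9 - (4 + 2) = 9 - 1*6 = 9 - 6 = 3)
w(B, f) = 1772 + B*f*(960 - B) (w(B, f) = (B*(960 - B))*f + 1772 = B*f*(960 - B) + 1772 = 1772 + B*f*(960 - B))
w(421, z(8)) - 121933*(-6 - 1*(-1)) = (1772 - 1*3*421**2 + 960*421*3) - 121933*(-6 - 1*(-1)) = (1772 - 1*3*177241 + 1212480) - 121933*(-6 + 1) = (1772 - 531723 + 1212480) - 121933*(-5) = 682529 + 609665 = 1292194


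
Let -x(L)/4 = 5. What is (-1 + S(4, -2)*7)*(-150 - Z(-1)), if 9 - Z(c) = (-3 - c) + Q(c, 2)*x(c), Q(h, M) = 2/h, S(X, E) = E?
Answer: 1815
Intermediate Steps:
x(L) = -20 (x(L) = -4*5 = -20)
Z(c) = 12 + c + 40/c (Z(c) = 9 - ((-3 - c) + (2/c)*(-20)) = 9 - ((-3 - c) - 40/c) = 9 - (-3 - c - 40/c) = 9 + (3 + c + 40/c) = 12 + c + 40/c)
(-1 + S(4, -2)*7)*(-150 - Z(-1)) = (-1 - 2*7)*(-150 - (12 - 1 + 40/(-1))) = (-1 - 14)*(-150 - (12 - 1 + 40*(-1))) = -15*(-150 - (12 - 1 - 40)) = -15*(-150 - 1*(-29)) = -15*(-150 + 29) = -15*(-121) = 1815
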